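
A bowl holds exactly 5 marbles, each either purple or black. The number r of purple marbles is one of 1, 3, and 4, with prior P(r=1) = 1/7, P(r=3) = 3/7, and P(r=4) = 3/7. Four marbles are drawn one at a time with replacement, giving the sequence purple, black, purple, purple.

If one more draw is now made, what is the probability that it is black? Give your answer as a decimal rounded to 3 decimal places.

The likelihood of the observed sequence under each hypothesis: P(data | r = 1) = (1/5)(4/5)(1/5)(1/5) = 0.0064; P(data | r = 3) = (3/5)(2/5)(3/5)(3/5) = 0.0864; P(data | r = 4) = (4/5)(1/5)(4/5)(4/5) = 0.1024.
Multiplying each by its prior: 1/7 · 0.0064 = 0.00091429, 3/7 · 0.0864 = 0.037029, 3/7 · 0.1024 = 0.043886; these sum to 0.081829.
The posterior is then P(r = 1 | data) = 0.011173, P(r = 3 | data) = 0.45251, P(r = 4 | data) = 0.53631.
The predictive probability is P(black next | data) = (4/5)(0.011173) + (2/5)(0.45251) + (1/5)(0.53631) = 0.29721.

0.297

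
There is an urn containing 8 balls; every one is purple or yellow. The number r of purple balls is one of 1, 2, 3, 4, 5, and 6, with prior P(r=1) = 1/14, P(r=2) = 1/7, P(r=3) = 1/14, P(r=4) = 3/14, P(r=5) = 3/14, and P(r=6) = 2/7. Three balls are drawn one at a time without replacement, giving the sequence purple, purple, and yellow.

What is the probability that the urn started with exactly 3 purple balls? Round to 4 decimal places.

0.0485

Under each hypothesis, the probability of the observed sequence is: P(data | r = 1) = (1/8)(0/7) = 0; P(data | r = 2) = (2/8)(1/7)(6/6) = 1/28; P(data | r = 3) = (3/8)(2/7)(5/6) = 5/56; P(data | r = 4) = (4/8)(3/7)(4/6) = 1/7; P(data | r = 5) = (5/8)(4/7)(3/6) = 5/28; P(data | r = 6) = (6/8)(5/7)(2/6) = 5/28.
The prior-weighted likelihoods are 1/14 · 0 = 0, 1/7 · 1/28 = 1/196, 1/14 · 5/56 = 5/784, 3/14 · 1/7 = 3/98, 3/14 · 5/28 = 15/392, 2/7 · 5/28 = 5/98; summing to 103/784.
Therefore the posterior P(r = 3 | data) = (5/784) / (103/784) = 5/103.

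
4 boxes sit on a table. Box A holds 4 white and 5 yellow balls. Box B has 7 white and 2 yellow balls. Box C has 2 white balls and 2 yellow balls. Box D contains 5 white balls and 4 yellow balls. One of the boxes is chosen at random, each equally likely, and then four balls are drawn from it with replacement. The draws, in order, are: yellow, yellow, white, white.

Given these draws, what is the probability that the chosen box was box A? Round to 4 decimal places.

Compute the likelihood of the observed sequence for each case: P(data | box A) = (5/9)(5/9)(4/9)(4/9) = 0.060966; P(data | box B) = (2/9)(2/9)(7/9)(7/9) = 0.029873; P(data | box C) = (2/4)(2/4)(2/4)(2/4) = 0.0625; P(data | box D) = (4/9)(4/9)(5/9)(5/9) = 0.060966.
The prior-weighted likelihoods are 1/4 · 0.060966 = 0.015242, 1/4 · 0.029873 = 0.0074684, 1/4 · 0.0625 = 0.015625, 1/4 · 0.060966 = 0.015242; summing to 0.053577.
So P(box A | data) = (0.015242) / (0.053577) = 0.28448.

0.2845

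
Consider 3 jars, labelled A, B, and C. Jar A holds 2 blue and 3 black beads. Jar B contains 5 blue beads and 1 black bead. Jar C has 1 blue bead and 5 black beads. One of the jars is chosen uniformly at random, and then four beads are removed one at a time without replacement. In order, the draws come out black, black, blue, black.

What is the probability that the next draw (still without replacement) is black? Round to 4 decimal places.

For each hypothesis, P(data | H) works out to: P(data | jar A) = (3/5)(2/4)(2/3)(1/2) = 1/10; P(data | jar B) = (1/6)(0/5) = 0; P(data | jar C) = (5/6)(4/5)(1/4)(3/3) = 1/6.
Multiplying each by its prior: 1/3 · 1/10 = 1/30, 1/3 · 0 = 0, 1/3 · 1/6 = 1/18; summing to 4/45.
The posterior is then P(jar A | data) = 3/8, P(jar B | data) = 0, P(jar C | data) = 5/8.
So P(black next | data) = Σ P(black next | H) P(H | data) = (0)(3/8) + (1)(5/8) = 5/8.

0.6250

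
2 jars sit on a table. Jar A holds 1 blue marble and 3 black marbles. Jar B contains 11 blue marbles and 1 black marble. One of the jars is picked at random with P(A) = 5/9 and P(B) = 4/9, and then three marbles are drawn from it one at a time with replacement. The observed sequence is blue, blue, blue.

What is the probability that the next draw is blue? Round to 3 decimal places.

0.900

For each hypothesis, P(data | H) works out to: P(data | jar A) = (1/4)(1/4)(1/4) = 0.015625; P(data | jar B) = (11/12)(11/12)(11/12) = 0.77025.
Multiplying each by its prior: 5/9 · 0.015625 = 0.0086806, 4/9 · 0.77025 = 0.34234; with total 0.35102.
The posterior is then P(jar A | data) = 0.02473, P(jar B | data) = 0.97527.
The predictive probability is P(blue next | data) = (1/4)(0.02473) + (11/12)(0.97527) = 0.90018.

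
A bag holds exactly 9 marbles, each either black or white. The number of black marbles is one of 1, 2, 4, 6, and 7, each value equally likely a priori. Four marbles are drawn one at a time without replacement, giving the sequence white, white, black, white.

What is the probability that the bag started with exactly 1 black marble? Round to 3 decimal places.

0.326

Compute the likelihood of the observed sequence for each case: P(data | r = 1) = (8/9)(7/8)(1/7)(6/6) = 1/9; P(data | r = 2) = (7/9)(6/8)(2/7)(5/6) = 5/36; P(data | r = 4) = (5/9)(4/8)(4/7)(3/6) = 5/63; P(data | r = 6) = (3/9)(2/8)(6/7)(1/6) = 1/84; P(data | r = 7) = (2/9)(1/8)(7/7)(0/6) = 0.
The prior-weighted likelihoods are 1/5 · 1/9 = 1/45, 1/5 · 5/36 = 1/36, 1/5 · 5/63 = 1/63, 1/5 · 1/84 = 1/420, 1/5 · 0 = 0; summing to 43/630.
So P(r = 1 | data) = (1/45) / (43/630) = 14/43.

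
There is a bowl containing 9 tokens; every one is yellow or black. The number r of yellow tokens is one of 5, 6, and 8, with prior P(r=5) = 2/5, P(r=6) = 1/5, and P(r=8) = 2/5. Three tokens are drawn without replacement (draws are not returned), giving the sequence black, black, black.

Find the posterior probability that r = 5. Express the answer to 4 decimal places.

0.8889

Under each hypothesis, the probability of the observed sequence is: P(data | r = 5) = (4/9)(3/8)(2/7) = 1/21; P(data | r = 6) = (3/9)(2/8)(1/7) = 1/84; P(data | r = 8) = (1/9)(0/8) = 0.
Multiplying each by its prior: 2/5 · 1/21 = 2/105, 1/5 · 1/84 = 1/420, 2/5 · 0 = 0; these sum to 3/140.
So P(r = 5 | data) = (2/105) / (3/140) = 8/9.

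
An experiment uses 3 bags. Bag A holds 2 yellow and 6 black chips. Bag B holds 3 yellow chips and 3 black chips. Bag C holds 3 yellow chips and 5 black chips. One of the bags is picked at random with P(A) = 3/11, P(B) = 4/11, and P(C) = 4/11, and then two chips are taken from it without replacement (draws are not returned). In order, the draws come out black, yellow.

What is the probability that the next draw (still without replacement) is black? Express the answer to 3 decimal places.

0.635

Under each hypothesis, the probability of the observed sequence is: P(data | bag A) = (6/8)(2/7) = 3/14; P(data | bag B) = (3/6)(3/5) = 3/10; P(data | bag C) = (5/8)(3/7) = 15/56.
The prior-weighted likelihoods are 3/11 · 3/14 = 9/154, 4/11 · 3/10 = 6/55, 4/11 · 15/56 = 15/154; these sum to 102/385.
Normalising, the posterior is P(bag A | data) = 15/68, P(bag B | data) = 7/17, P(bag C | data) = 25/68.
So P(black next | data) = Σ P(black next | H) P(H | data) = (5/6)(15/68) + (1/2)(7/17) + (2/3)(25/68) = 259/408.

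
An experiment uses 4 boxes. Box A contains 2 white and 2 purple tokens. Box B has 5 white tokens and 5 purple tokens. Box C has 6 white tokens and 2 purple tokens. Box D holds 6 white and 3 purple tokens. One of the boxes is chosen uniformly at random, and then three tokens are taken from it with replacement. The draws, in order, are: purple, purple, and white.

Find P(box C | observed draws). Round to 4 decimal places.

The likelihood of the observed sequence under each hypothesis: P(data | box A) = (2/4)(2/4)(2/4) = 0.125; P(data | box B) = (5/10)(5/10)(5/10) = 0.125; P(data | box C) = (2/8)(2/8)(6/8) = 0.046875; P(data | box D) = (3/9)(3/9)(6/9) = 0.074074.
Weighting by the prior gives 1/4 · 0.125 = 0.03125, 1/4 · 0.125 = 0.03125, 1/4 · 0.046875 = 0.011719, 1/4 · 0.074074 = 0.018519; these sum to 0.092737.
So P(box C | data) = (0.011719) / (0.092737) = 0.12637.

0.1264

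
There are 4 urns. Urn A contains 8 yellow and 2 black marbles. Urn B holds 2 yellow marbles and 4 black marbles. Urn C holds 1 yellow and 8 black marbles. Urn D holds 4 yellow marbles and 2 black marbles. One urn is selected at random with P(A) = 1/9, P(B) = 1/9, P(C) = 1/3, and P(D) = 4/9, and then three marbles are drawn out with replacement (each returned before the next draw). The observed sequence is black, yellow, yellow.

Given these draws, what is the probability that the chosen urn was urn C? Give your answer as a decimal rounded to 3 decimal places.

0.040

For each hypothesis, P(data | H) works out to: P(data | urn A) = (2/10)(8/10)(8/10) = 0.128; P(data | urn B) = (4/6)(2/6)(2/6) = 0.074074; P(data | urn C) = (8/9)(1/9)(1/9) = 0.010974; P(data | urn D) = (2/6)(4/6)(4/6) = 0.14815.
The prior-weighted likelihoods are 1/9 · 0.128 = 0.014222, 1/9 · 0.074074 = 0.0082305, 1/3 · 0.010974 = 0.003658, 4/9 · 0.14815 = 0.065844; summing to 0.091954.
Therefore the posterior P(urn C | data) = (0.003658) / (0.091954) = 0.03978.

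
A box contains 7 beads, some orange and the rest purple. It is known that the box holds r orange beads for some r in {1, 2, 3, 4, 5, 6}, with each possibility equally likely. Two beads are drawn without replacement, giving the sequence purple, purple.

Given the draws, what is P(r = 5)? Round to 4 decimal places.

0.0286

Under each hypothesis, the probability of the observed sequence is: P(data | r = 1) = (6/7)(5/6) = 5/7; P(data | r = 2) = (5/7)(4/6) = 10/21; P(data | r = 3) = (4/7)(3/6) = 2/7; P(data | r = 4) = (3/7)(2/6) = 1/7; P(data | r = 5) = (2/7)(1/6) = 1/21; P(data | r = 6) = (1/7)(0/6) = 0.
Multiplying each by its prior: 1/6 · 5/7 = 5/42, 1/6 · 10/21 = 5/63, 1/6 · 2/7 = 1/21, 1/6 · 1/7 = 1/42, 1/6 · 1/21 = 1/126, 1/6 · 0 = 0; these sum to 5/18.
Hence P(r = 5 | data) = (1/126) / (5/18) = 1/35.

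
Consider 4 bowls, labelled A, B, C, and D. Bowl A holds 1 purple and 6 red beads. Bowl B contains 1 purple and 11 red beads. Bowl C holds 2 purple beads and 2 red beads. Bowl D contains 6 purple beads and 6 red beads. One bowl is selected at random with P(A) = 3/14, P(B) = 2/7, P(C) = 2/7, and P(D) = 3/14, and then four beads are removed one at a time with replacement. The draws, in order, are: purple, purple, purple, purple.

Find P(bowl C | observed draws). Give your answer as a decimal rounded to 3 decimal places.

0.570

The likelihood of the observed sequence under each hypothesis: P(data | bowl A) = (1/7)(1/7)(1/7)(1/7) = 0.00041649; P(data | bowl B) = (1/12)(1/12)(1/12)(1/12) = 4.8225e-05; P(data | bowl C) = (2/4)(2/4)(2/4)(2/4) = 0.0625; P(data | bowl D) = (6/12)(6/12)(6/12)(6/12) = 0.0625.
Weighting by the prior gives 3/14 · 0.00041649 = 8.9249e-05, 2/7 · 4.8225e-05 = 1.3779e-05, 2/7 · 0.0625 = 0.017857, 3/14 · 0.0625 = 0.013393; these sum to 0.031353.
So P(bowl C | data) = (0.017857) / (0.031353) = 0.56955.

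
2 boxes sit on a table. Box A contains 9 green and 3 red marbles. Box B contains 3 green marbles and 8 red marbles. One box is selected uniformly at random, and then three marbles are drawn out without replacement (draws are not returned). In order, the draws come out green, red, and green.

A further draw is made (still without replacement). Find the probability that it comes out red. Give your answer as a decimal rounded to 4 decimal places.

0.3714

For each hypothesis, P(data | H) works out to: P(data | box A) = (9/12)(3/11)(8/10) = 9/55; P(data | box B) = (3/11)(8/10)(2/9) = 8/165.
Multiplying each by its prior: 1/2 · 9/55 = 9/110, 1/2 · 8/165 = 4/165; these sum to 7/66.
The posterior is then P(box A | data) = 27/35, P(box B | data) = 8/35.
The predictive probability is P(red next | data) = (2/9)(27/35) + (7/8)(8/35) = 13/35.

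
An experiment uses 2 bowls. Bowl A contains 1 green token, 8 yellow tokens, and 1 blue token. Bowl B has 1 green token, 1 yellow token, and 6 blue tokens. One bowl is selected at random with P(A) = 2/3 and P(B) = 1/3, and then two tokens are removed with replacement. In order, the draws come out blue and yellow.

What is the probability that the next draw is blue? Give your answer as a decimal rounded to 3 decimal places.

0.340

For each hypothesis, P(data | H) works out to: P(data | bowl A) = (1/10)(8/10) = 0.08; P(data | bowl B) = (6/8)(1/8) = 0.09375.
The prior-weighted likelihoods are 2/3 · 0.08 = 0.053333, 1/3 · 0.09375 = 0.03125; summing to 0.084583.
Dividing through by the total gives posterior P(bowl A | data) = 0.63054, P(bowl B | data) = 0.36946.
The predictive probability is P(blue next | data) = (1/10)(0.63054) + (3/4)(0.36946) = 0.34015.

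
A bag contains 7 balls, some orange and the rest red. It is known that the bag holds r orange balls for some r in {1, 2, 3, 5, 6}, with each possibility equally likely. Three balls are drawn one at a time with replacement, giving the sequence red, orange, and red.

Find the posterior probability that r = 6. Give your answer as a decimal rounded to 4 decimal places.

0.0375

The likelihood of the observed sequence under each hypothesis: P(data | r = 1) = (6/7)(1/7)(6/7) = 0.10496; P(data | r = 2) = (5/7)(2/7)(5/7) = 0.14577; P(data | r = 3) = (4/7)(3/7)(4/7) = 0.13994; P(data | r = 5) = (2/7)(5/7)(2/7) = 0.058309; P(data | r = 6) = (1/7)(6/7)(1/7) = 0.017493.
Weighting by the prior gives 1/5 · 0.10496 = 0.020991, 1/5 · 0.14577 = 0.029155, 1/5 · 0.13994 = 0.027988, 1/5 · 0.058309 = 0.011662, 1/5 · 0.017493 = 0.0034985; these sum to 0.093294.
So P(r = 6 | data) = (0.0034985) / (0.093294) = 0.0375.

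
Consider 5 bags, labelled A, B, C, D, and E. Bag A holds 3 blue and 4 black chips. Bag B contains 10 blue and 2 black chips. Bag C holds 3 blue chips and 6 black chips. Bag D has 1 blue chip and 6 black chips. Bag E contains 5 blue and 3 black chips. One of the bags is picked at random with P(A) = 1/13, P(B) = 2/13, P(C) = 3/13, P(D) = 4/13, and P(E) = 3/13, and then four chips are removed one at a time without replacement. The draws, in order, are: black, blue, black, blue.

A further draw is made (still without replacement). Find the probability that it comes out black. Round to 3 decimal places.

For each hypothesis, P(data | H) works out to: P(data | bag A) = (4/7)(3/6)(3/5)(2/4) = 0.085714; P(data | bag B) = (2/12)(10/11)(1/10)(9/9) = 0.015152; P(data | bag C) = (6/9)(3/8)(5/7)(2/6) = 0.059524; P(data | bag D) = (6/7)(1/6)(5/5)(0/4) = 0; P(data | bag E) = (3/8)(5/7)(2/6)(4/5) = 0.071429.
The prior-weighted likelihoods are 1/13 · 0.085714 = 0.0065934, 2/13 · 0.015152 = 0.002331, 3/13 · 0.059524 = 0.013736, 4/13 · 0 = 0, 3/13 · 0.071429 = 0.016484; summing to 0.039144.
Dividing through by the total gives posterior P(bag A | data) = 0.16844, P(bag B | data) = 0.059549, P(bag C | data) = 0.35091, P(bag D | data) = 0, P(bag E | data) = 0.4211.
Averaging over the posterior, P(black next | data) = (2/3)(0.16844) + (0)(0.059549) + (4/5)(0.35091) + (1/4)(0.4211) = 0.4983.

0.498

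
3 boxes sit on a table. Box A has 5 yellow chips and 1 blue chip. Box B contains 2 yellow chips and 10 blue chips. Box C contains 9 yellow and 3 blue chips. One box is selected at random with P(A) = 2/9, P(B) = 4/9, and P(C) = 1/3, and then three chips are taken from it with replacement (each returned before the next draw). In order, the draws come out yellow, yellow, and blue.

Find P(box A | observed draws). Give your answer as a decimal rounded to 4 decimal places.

Compute the likelihood of the observed sequence for each case: P(data | box A) = (5/6)(5/6)(1/6) = 0.11574; P(data | box B) = (2/12)(2/12)(10/12) = 0.023148; P(data | box C) = (9/12)(9/12)(3/12) = 0.14062.
Weighting by the prior gives 2/9 · 0.11574 = 0.02572, 4/9 · 0.023148 = 0.010288, 1/3 · 0.14062 = 0.046875; with total 0.082883.
Therefore the posterior P(box A | data) = (0.02572) / (0.082883) = 0.31032.

0.3103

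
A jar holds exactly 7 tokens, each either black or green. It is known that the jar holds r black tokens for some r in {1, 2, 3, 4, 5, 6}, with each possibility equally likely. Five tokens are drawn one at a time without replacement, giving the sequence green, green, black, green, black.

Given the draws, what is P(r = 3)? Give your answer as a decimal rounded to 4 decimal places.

The likelihood of the observed sequence under each hypothesis: P(data | r = 1) = (6/7)(5/6)(1/5)(4/4)(0/3) = 0; P(data | r = 2) = (5/7)(4/6)(2/5)(3/4)(1/3) = 1/21; P(data | r = 3) = (4/7)(3/6)(3/5)(2/4)(2/3) = 2/35; P(data | r = 4) = (3/7)(2/6)(4/5)(1/4)(3/3) = 1/35; P(data | r = 5) = (2/7)(1/6)(5/5)(0/4) = 0; P(data | r = 6) = (1/7)(0/6) = 0.
Weighting by the prior gives 1/6 · 0 = 0, 1/6 · 1/21 = 1/126, 1/6 · 2/35 = 1/105, 1/6 · 1/35 = 1/210, 1/6 · 0 = 0, 1/6 · 0 = 0; summing to 1/45.
Therefore the posterior P(r = 3 | data) = (1/105) / (1/45) = 3/7.

0.4286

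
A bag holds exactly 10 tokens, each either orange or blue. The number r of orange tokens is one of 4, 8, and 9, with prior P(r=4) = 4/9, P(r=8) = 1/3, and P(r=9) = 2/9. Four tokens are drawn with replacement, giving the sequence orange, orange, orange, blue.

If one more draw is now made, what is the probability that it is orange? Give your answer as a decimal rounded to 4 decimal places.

Under each hypothesis, the probability of the observed sequence is: P(data | r = 4) = (4/10)(4/10)(4/10)(6/10) = 0.0384; P(data | r = 8) = (8/10)(8/10)(8/10)(2/10) = 0.1024; P(data | r = 9) = (9/10)(9/10)(9/10)(1/10) = 0.0729.
Multiplying each by its prior: 4/9 · 0.0384 = 0.017067, 1/3 · 0.1024 = 0.034133, 2/9 · 0.0729 = 0.0162; these sum to 0.0674.
The posterior is then P(r = 4 | data) = 0.25321, P(r = 8 | data) = 0.50643, P(r = 9 | data) = 0.24036.
So P(orange next | data) = Σ P(orange next | H) P(H | data) = (2/5)(0.25321) + (4/5)(0.50643) + (9/10)(0.24036) = 0.72275.

0.7227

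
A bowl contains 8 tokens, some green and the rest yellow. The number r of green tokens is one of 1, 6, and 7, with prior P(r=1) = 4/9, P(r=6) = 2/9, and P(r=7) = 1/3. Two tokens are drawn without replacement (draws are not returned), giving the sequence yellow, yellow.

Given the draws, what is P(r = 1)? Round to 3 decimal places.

0.977

Compute the likelihood of the observed sequence for each case: P(data | r = 1) = (7/8)(6/7) = 3/4; P(data | r = 6) = (2/8)(1/7) = 1/28; P(data | r = 7) = (1/8)(0/7) = 0.
Multiplying each by its prior: 4/9 · 3/4 = 1/3, 2/9 · 1/28 = 1/126, 1/3 · 0 = 0; these sum to 43/126.
So P(r = 1 | data) = (1/3) / (43/126) = 42/43.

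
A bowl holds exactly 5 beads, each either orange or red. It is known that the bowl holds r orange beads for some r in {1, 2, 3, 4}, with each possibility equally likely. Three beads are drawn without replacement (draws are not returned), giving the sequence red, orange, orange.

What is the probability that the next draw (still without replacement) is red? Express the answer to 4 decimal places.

Compute the likelihood of the observed sequence for each case: P(data | r = 1) = (4/5)(1/4)(0/3) = 0; P(data | r = 2) = (3/5)(2/4)(1/3) = 1/10; P(data | r = 3) = (2/5)(3/4)(2/3) = 1/5; P(data | r = 4) = (1/5)(4/4)(3/3) = 1/5.
Weighting by the prior gives 1/4 · 0 = 0, 1/4 · 1/10 = 1/40, 1/4 · 1/5 = 1/20, 1/4 · 1/5 = 1/20; these sum to 1/8.
Normalising, the posterior is P(r = 1 | data) = 0, P(r = 2 | data) = 1/5, P(r = 3 | data) = 2/5, P(r = 4 | data) = 2/5.
The predictive probability is P(red next | data) = (1)(1/5) + (1/2)(2/5) + (0)(2/5) = 2/5.

0.4000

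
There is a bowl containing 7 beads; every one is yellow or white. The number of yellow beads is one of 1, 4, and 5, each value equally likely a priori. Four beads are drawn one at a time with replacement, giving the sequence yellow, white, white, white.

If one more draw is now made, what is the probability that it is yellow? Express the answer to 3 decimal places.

0.333

Under each hypothesis, the probability of the observed sequence is: P(data | r = 1) = (1/7)(6/7)(6/7)(6/7) = 0.089963; P(data | r = 4) = (4/7)(3/7)(3/7)(3/7) = 0.044981; P(data | r = 5) = (5/7)(2/7)(2/7)(2/7) = 0.01666.
Multiplying each by its prior: 1/3 · 0.089963 = 0.029988, 1/3 · 0.044981 = 0.014994, 1/3 · 0.01666 = 0.0055532; with total 0.050534.
Normalising, the posterior is P(r = 1 | data) = 0.59341, P(r = 4 | data) = 0.2967, P(r = 5 | data) = 0.10989.
The predictive probability is P(yellow next | data) = (1/7)(0.59341) + (4/7)(0.2967) + (5/7)(0.10989) = 0.33281.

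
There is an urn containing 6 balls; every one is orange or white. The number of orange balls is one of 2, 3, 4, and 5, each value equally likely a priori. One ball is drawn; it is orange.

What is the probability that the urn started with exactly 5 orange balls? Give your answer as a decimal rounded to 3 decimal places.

For each hypothesis, P(data | H) works out to: P(data | r = 2) = (2/6) = 1/3; P(data | r = 3) = (3/6) = 1/2; P(data | r = 4) = (4/6) = 2/3; P(data | r = 5) = (5/6) = 5/6.
The prior-weighted likelihoods are 1/4 · 1/3 = 1/12, 1/4 · 1/2 = 1/8, 1/4 · 2/3 = 1/6, 1/4 · 5/6 = 5/24; with total 7/12.
Hence P(r = 5 | data) = (5/24) / (7/12) = 5/14.

0.357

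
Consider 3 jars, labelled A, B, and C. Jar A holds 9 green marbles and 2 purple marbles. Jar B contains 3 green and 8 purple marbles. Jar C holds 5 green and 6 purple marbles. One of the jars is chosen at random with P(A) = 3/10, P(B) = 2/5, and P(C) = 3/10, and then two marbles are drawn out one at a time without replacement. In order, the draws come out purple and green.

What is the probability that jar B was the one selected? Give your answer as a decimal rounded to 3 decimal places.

0.400

Compute the likelihood of the observed sequence for each case: P(data | jar A) = (2/11)(9/10) = 9/55; P(data | jar B) = (8/11)(3/10) = 12/55; P(data | jar C) = (6/11)(5/10) = 3/11.
Weighting by the prior gives 3/10 · 9/55 = 27/550, 2/5 · 12/55 = 24/275, 3/10 · 3/11 = 9/110; with total 12/55.
By Bayes' rule, P(jar B | data) = (24/275) / (12/55) = 2/5.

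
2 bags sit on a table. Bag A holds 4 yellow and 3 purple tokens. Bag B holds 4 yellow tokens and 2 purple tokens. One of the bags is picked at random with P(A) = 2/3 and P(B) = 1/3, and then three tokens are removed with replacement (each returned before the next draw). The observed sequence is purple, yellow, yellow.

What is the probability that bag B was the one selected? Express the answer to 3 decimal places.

The likelihood of the observed sequence under each hypothesis: P(data | bag A) = (3/7)(4/7)(4/7) = 0.13994; P(data | bag B) = (2/6)(4/6)(4/6) = 0.14815.
Weighting by the prior gives 2/3 · 0.13994 = 0.093294, 1/3 · 0.14815 = 0.049383; these sum to 0.14268.
Therefore the posterior P(bag B | data) = (0.049383) / (0.14268) = 0.34612.

0.346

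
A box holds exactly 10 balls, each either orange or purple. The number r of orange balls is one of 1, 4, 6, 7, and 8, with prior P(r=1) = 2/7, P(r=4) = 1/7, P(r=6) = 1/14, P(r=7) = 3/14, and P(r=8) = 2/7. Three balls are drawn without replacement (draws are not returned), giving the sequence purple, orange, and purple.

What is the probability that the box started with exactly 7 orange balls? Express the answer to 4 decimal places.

The likelihood of the observed sequence under each hypothesis: P(data | r = 1) = (9/10)(1/9)(8/8) = 0.1; P(data | r = 4) = (6/10)(4/9)(5/8) = 0.16667; P(data | r = 6) = (4/10)(6/9)(3/8) = 0.1; P(data | r = 7) = (3/10)(7/9)(2/8) = 0.058333; P(data | r = 8) = (2/10)(8/9)(1/8) = 0.022222.
Multiplying each by its prior: 2/7 · 0.1 = 0.028571, 1/7 · 0.16667 = 0.02381, 1/14 · 0.1 = 0.0071429, 3/14 · 0.058333 = 0.0125, 2/7 · 0.022222 = 0.0063492; summing to 0.078373.
Hence P(r = 7 | data) = (0.0125) / (0.078373) = 0.15949.

0.1595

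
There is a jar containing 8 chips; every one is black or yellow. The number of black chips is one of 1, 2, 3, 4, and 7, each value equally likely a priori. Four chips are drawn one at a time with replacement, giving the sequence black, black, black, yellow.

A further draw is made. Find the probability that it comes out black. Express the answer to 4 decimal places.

For each hypothesis, P(data | H) works out to: P(data | r = 1) = (1/8)(1/8)(1/8)(7/8) = 0.001709; P(data | r = 2) = (2/8)(2/8)(2/8)(6/8) = 0.011719; P(data | r = 3) = (3/8)(3/8)(3/8)(5/8) = 0.032959; P(data | r = 4) = (4/8)(4/8)(4/8)(4/8) = 0.0625; P(data | r = 7) = (7/8)(7/8)(7/8)(1/8) = 0.08374.
The prior-weighted likelihoods are 1/5 · 0.001709 = 0.0003418, 1/5 · 0.011719 = 0.0023437, 1/5 · 0.032959 = 0.0065918, 1/5 · 0.0625 = 0.0125, 1/5 · 0.08374 = 0.016748; summing to 0.038525.
Normalising, the posterior is P(r = 1 | data) = 0.008872, P(r = 2 | data) = 0.060837, P(r = 3 | data) = 0.1711, P(r = 4 | data) = 0.32446, P(r = 7 | data) = 0.43473.
So P(black next | data) = Σ P(black next | H) P(H | data) = (1/8)(0.008872) + (1/4)(0.060837) + (3/8)(0.1711) + (1/2)(0.32446) + (7/8)(0.43473) = 0.6231.

0.6231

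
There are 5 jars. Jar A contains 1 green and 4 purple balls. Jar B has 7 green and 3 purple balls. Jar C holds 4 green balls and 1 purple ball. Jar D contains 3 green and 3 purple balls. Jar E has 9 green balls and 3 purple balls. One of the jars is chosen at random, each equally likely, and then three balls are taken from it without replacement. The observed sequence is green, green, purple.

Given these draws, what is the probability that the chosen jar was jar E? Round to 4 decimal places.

0.2376

For each hypothesis, P(data | H) works out to: P(data | jar A) = (1/5)(0/4) = 0; P(data | jar B) = (7/10)(6/9)(3/8) = 0.175; P(data | jar C) = (4/5)(3/4)(1/3) = 0.2; P(data | jar D) = (3/6)(2/5)(3/4) = 0.15; P(data | jar E) = (9/12)(8/11)(3/10) = 0.16364.
The prior-weighted likelihoods are 1/5 · 0 = 0, 1/5 · 0.175 = 0.035, 1/5 · 0.2 = 0.04, 1/5 · 0.15 = 0.03, 1/5 · 0.16364 = 0.032727; these sum to 0.13773.
By Bayes' rule, P(jar E | data) = (0.032727) / (0.13773) = 0.23762.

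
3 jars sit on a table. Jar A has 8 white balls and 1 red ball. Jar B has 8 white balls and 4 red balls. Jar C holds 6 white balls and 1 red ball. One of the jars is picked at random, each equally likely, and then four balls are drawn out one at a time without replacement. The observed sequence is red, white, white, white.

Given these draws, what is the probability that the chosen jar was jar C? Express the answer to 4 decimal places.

The likelihood of the observed sequence under each hypothesis: P(data | jar A) = (1/9)(8/8)(7/7)(6/6) = 0.11111; P(data | jar B) = (4/12)(8/11)(7/10)(6/9) = 0.11313; P(data | jar C) = (1/7)(6/6)(5/5)(4/4) = 0.14286.
Multiplying each by its prior: 1/3 · 0.11111 = 0.037037, 1/3 · 0.11313 = 0.03771, 1/3 · 0.14286 = 0.047619; these sum to 0.12237.
So P(jar C | data) = (0.047619) / (0.12237) = 0.38915.

0.3892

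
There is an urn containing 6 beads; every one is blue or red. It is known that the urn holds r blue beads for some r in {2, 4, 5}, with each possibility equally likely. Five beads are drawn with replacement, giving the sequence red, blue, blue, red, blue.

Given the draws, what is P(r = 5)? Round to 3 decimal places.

0.246

The likelihood of the observed sequence under each hypothesis: P(data | r = 2) = (4/6)(2/6)(2/6)(4/6)(2/6) = 0.016461; P(data | r = 4) = (2/6)(4/6)(4/6)(2/6)(4/6) = 0.032922; P(data | r = 5) = (1/6)(5/6)(5/6)(1/6)(5/6) = 0.016075.
Multiplying each by its prior: 1/3 · 0.016461 = 0.005487, 1/3 · 0.032922 = 0.010974, 1/3 · 0.016075 = 0.0053584; summing to 0.021819.
Hence P(r = 5 | data) = (0.0053584) / (0.021819) = 0.24558.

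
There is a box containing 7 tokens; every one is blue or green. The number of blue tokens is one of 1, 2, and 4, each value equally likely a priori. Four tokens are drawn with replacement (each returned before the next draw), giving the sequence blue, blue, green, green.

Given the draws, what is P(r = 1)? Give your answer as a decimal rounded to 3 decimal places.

The likelihood of the observed sequence under each hypothesis: P(data | r = 1) = (1/7)(1/7)(6/7)(6/7) = 0.014994; P(data | r = 2) = (2/7)(2/7)(5/7)(5/7) = 0.041649; P(data | r = 4) = (4/7)(4/7)(3/7)(3/7) = 0.059975.
Multiplying each by its prior: 1/3 · 0.014994 = 0.0049979, 1/3 · 0.041649 = 0.013883, 1/3 · 0.059975 = 0.019992; with total 0.038873.
By Bayes' rule, P(r = 1 | data) = (0.0049979) / (0.038873) = 0.12857.

0.129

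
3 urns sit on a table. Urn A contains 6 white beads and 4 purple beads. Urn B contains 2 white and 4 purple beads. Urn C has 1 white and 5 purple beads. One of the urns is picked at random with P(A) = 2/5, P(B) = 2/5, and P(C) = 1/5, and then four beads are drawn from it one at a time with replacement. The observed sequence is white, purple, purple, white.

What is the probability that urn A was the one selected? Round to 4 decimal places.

The likelihood of the observed sequence under each hypothesis: P(data | urn A) = (6/10)(4/10)(4/10)(6/10) = 0.0576; P(data | urn B) = (2/6)(4/6)(4/6)(2/6) = 0.049383; P(data | urn C) = (1/6)(5/6)(5/6)(1/6) = 0.01929.
Multiplying each by its prior: 2/5 · 0.0576 = 0.02304, 2/5 · 0.049383 = 0.019753, 1/5 · 0.01929 = 0.003858; with total 0.046651.
Hence P(urn A | data) = (0.02304) / (0.046651) = 0.49388.

0.4939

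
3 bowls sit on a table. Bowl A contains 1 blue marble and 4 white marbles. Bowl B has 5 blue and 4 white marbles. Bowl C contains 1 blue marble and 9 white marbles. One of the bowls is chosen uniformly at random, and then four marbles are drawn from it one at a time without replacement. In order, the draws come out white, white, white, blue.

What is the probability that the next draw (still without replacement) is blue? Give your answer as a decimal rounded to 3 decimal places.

0.093

Under each hypothesis, the probability of the observed sequence is: P(data | bowl A) = (4/5)(3/4)(2/3)(1/2) = 1/5; P(data | bowl B) = (4/9)(3/8)(2/7)(5/6) = 5/126; P(data | bowl C) = (9/10)(8/9)(7/8)(1/7) = 1/10.
The prior-weighted likelihoods are 1/3 · 1/5 = 1/15, 1/3 · 5/126 = 5/378, 1/3 · 1/10 = 1/30; with total 107/945.
Dividing through by the total gives posterior P(bowl A | data) = 63/107, P(bowl B | data) = 25/214, P(bowl C | data) = 63/214.
Averaging over the posterior, P(blue next | data) = (0)(63/107) + (4/5)(25/214) + (0)(63/214) = 10/107.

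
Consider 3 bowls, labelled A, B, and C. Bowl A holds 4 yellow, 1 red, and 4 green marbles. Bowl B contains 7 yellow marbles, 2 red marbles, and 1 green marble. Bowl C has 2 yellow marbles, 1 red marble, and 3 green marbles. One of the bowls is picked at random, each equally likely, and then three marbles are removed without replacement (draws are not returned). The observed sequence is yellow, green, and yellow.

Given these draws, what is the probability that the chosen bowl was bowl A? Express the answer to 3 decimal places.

Under each hypothesis, the probability of the observed sequence is: P(data | bowl A) = (4/9)(4/8)(3/7) = 2/21; P(data | bowl B) = (7/10)(1/9)(6/8) = 7/120; P(data | bowl C) = (2/6)(3/5)(1/4) = 1/20.
Weighting by the prior gives 1/3 · 2/21 = 2/63, 1/3 · 7/120 = 7/360, 1/3 · 1/20 = 1/60; with total 19/280.
By Bayes' rule, P(bowl A | data) = (2/63) / (19/280) = 80/171.

0.468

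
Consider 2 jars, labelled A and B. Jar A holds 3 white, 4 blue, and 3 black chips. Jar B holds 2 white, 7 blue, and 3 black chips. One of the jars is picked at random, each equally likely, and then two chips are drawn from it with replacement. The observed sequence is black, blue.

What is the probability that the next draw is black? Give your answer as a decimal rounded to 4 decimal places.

Compute the likelihood of the observed sequence for each case: P(data | jar A) = (3/10)(4/10) = 0.12; P(data | jar B) = (3/12)(7/12) = 0.14583.
Weighting by the prior gives 1/2 · 0.12 = 0.06, 1/2 · 0.14583 = 0.072917; with total 0.13292.
Dividing through by the total gives posterior P(jar A | data) = 0.45141, P(jar B | data) = 0.54859.
Averaging over the posterior, P(black next | data) = (3/10)(0.45141) + (1/4)(0.54859) = 0.27257.

0.2726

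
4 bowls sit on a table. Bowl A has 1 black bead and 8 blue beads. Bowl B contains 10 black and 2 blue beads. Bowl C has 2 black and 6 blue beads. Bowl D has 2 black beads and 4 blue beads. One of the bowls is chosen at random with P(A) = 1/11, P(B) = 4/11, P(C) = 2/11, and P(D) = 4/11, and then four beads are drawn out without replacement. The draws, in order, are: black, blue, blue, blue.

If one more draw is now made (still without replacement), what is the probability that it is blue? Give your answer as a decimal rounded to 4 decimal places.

Under each hypothesis, the probability of the observed sequence is: P(data | bowl A) = (1/9)(8/8)(7/7)(6/6) = 0.11111; P(data | bowl B) = (10/12)(2/11)(1/10)(0/9) = 0; P(data | bowl C) = (2/8)(6/7)(5/6)(4/5) = 0.14286; P(data | bowl D) = (2/6)(4/5)(3/4)(2/3) = 0.13333.
Multiplying each by its prior: 1/11 · 0.11111 = 0.010101, 4/11 · 0 = 0, 2/11 · 0.14286 = 0.025974, 4/11 · 0.13333 = 0.048485; these sum to 0.08456.
Dividing through by the total gives posterior P(bowl A | data) = 0.11945, P(bowl B | data) = 0, P(bowl C | data) = 0.30717, P(bowl D | data) = 0.57338.
So P(blue next | data) = Σ P(blue next | H) P(H | data) = (1)(0.11945) + (3/4)(0.30717) + (1/2)(0.57338) = 0.63652.

0.6365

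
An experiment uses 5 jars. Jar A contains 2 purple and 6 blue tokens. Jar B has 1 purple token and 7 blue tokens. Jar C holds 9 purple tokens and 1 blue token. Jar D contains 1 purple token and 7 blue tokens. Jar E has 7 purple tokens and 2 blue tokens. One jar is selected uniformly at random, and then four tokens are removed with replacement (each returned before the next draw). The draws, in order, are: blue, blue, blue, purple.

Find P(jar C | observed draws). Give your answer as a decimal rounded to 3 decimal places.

0.003

Compute the likelihood of the observed sequence for each case: P(data | jar A) = (6/8)(6/8)(6/8)(2/8) = 0.10547; P(data | jar B) = (7/8)(7/8)(7/8)(1/8) = 0.08374; P(data | jar C) = (1/10)(1/10)(1/10)(9/10) = 0.0009; P(data | jar D) = (7/8)(7/8)(7/8)(1/8) = 0.08374; P(data | jar E) = (2/9)(2/9)(2/9)(7/9) = 0.0085353.
Multiplying each by its prior: 1/5 · 0.10547 = 0.021094, 1/5 · 0.08374 = 0.016748, 1/5 · 0.0009 = 0.00018, 1/5 · 0.08374 = 0.016748, 1/5 · 0.0085353 = 0.0017071; these sum to 0.056477.
Hence P(jar C | data) = (0.00018) / (0.056477) = 0.0031871.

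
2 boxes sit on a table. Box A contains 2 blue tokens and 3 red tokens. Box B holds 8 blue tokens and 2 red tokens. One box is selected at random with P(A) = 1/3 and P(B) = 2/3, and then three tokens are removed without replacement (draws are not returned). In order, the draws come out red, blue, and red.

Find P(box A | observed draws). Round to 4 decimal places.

0.8182

For each hypothesis, P(data | H) works out to: P(data | box A) = (3/5)(2/4)(2/3) = 1/5; P(data | box B) = (2/10)(8/9)(1/8) = 1/45.
Multiplying each by its prior: 1/3 · 1/5 = 1/15, 2/3 · 1/45 = 2/135; summing to 11/135.
By Bayes' rule, P(box A | data) = (1/15) / (11/135) = 9/11.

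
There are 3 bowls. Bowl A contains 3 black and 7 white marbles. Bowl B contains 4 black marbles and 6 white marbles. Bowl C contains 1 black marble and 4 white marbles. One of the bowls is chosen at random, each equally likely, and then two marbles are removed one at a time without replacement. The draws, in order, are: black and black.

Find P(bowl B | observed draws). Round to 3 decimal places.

0.667

For each hypothesis, P(data | H) works out to: P(data | bowl A) = (3/10)(2/9) = 1/15; P(data | bowl B) = (4/10)(3/9) = 2/15; P(data | bowl C) = (1/5)(0/4) = 0.
Multiplying each by its prior: 1/3 · 1/15 = 1/45, 1/3 · 2/15 = 2/45, 1/3 · 0 = 0; summing to 1/15.
By Bayes' rule, P(bowl B | data) = (2/45) / (1/15) = 2/3.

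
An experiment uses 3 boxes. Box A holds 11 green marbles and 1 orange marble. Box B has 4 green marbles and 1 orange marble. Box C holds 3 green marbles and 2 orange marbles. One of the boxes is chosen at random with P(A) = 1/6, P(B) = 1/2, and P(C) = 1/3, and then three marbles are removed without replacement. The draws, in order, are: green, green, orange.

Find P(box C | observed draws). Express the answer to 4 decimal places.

For each hypothesis, P(data | H) works out to: P(data | box A) = (11/12)(10/11)(1/10) = 1/12; P(data | box B) = (4/5)(3/4)(1/3) = 1/5; P(data | box C) = (3/5)(2/4)(2/3) = 1/5.
The prior-weighted likelihoods are 1/6 · 1/12 = 1/72, 1/2 · 1/5 = 1/10, 1/3 · 1/5 = 1/15; these sum to 13/72.
So P(box C | data) = (1/15) / (13/72) = 24/65.

0.3692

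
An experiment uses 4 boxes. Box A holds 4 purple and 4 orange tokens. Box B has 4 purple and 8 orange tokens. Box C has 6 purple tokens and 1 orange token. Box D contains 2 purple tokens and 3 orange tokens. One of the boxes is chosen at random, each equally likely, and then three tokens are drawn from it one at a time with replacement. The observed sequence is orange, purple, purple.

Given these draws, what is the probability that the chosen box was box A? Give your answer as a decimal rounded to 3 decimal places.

The likelihood of the observed sequence under each hypothesis: P(data | box A) = (4/8)(4/8)(4/8) = 0.125; P(data | box B) = (8/12)(4/12)(4/12) = 0.074074; P(data | box C) = (1/7)(6/7)(6/7) = 0.10496; P(data | box D) = (3/5)(2/5)(2/5) = 0.096.
The prior-weighted likelihoods are 1/4 · 0.125 = 0.03125, 1/4 · 0.074074 = 0.018519, 1/4 · 0.10496 = 0.026239, 1/4 · 0.096 = 0.024; with total 0.10001.
By Bayes' rule, P(box A | data) = (0.03125) / (0.10001) = 0.31248.

0.312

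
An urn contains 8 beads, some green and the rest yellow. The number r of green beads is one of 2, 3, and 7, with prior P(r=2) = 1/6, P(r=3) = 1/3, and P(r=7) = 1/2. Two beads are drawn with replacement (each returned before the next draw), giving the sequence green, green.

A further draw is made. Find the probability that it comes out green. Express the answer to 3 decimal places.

0.807

The likelihood of the observed sequence under each hypothesis: P(data | r = 2) = (2/8)(2/8) = 1/16; P(data | r = 3) = (3/8)(3/8) = 9/64; P(data | r = 7) = (7/8)(7/8) = 49/64.
Multiplying each by its prior: 1/6 · 1/16 = 1/96, 1/3 · 9/64 = 3/64, 1/2 · 49/64 = 49/128; summing to 169/384.
Dividing through by the total gives posterior P(r = 2 | data) = 0.023669, P(r = 3 | data) = 0.10651, P(r = 7 | data) = 0.86982.
Averaging over the posterior, P(green next | data) = (1/4)(0.023669) + (3/8)(0.10651) + (7/8)(0.86982) = 0.80695.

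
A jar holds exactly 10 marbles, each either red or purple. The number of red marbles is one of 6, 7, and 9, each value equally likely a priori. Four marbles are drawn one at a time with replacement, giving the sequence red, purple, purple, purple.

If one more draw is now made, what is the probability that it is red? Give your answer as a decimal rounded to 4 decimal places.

For each hypothesis, P(data | H) works out to: P(data | r = 6) = (6/10)(4/10)(4/10)(4/10) = 0.0384; P(data | r = 7) = (7/10)(3/10)(3/10)(3/10) = 0.0189; P(data | r = 9) = (9/10)(1/10)(1/10)(1/10) = 0.0009.
Multiplying each by its prior: 1/3 · 0.0384 = 0.0128, 1/3 · 0.0189 = 0.0063, 1/3 · 0.0009 = 0.0003; summing to 0.0194.
Normalising, the posterior is P(r = 6 | data) = 0.65979, P(r = 7 | data) = 0.32474, P(r = 9 | data) = 0.015464.
So P(red next | data) = Σ P(red next | H) P(H | data) = (3/5)(0.65979) + (7/10)(0.32474) + (9/10)(0.015464) = 0.63711.

0.6371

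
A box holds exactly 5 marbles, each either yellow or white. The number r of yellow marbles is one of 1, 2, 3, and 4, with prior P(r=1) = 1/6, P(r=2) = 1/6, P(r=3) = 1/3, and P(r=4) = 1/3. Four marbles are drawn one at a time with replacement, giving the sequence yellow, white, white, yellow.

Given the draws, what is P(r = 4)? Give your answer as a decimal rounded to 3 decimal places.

The likelihood of the observed sequence under each hypothesis: P(data | r = 1) = (1/5)(4/5)(4/5)(1/5) = 0.0256; P(data | r = 2) = (2/5)(3/5)(3/5)(2/5) = 0.0576; P(data | r = 3) = (3/5)(2/5)(2/5)(3/5) = 0.0576; P(data | r = 4) = (4/5)(1/5)(1/5)(4/5) = 0.0256.
Multiplying each by its prior: 1/6 · 0.0256 = 0.0042667, 1/6 · 0.0576 = 0.0096, 1/3 · 0.0576 = 0.0192, 1/3 · 0.0256 = 0.0085333; these sum to 0.0416.
So P(r = 4 | data) = (0.0085333) / (0.0416) = 0.20513.

0.205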